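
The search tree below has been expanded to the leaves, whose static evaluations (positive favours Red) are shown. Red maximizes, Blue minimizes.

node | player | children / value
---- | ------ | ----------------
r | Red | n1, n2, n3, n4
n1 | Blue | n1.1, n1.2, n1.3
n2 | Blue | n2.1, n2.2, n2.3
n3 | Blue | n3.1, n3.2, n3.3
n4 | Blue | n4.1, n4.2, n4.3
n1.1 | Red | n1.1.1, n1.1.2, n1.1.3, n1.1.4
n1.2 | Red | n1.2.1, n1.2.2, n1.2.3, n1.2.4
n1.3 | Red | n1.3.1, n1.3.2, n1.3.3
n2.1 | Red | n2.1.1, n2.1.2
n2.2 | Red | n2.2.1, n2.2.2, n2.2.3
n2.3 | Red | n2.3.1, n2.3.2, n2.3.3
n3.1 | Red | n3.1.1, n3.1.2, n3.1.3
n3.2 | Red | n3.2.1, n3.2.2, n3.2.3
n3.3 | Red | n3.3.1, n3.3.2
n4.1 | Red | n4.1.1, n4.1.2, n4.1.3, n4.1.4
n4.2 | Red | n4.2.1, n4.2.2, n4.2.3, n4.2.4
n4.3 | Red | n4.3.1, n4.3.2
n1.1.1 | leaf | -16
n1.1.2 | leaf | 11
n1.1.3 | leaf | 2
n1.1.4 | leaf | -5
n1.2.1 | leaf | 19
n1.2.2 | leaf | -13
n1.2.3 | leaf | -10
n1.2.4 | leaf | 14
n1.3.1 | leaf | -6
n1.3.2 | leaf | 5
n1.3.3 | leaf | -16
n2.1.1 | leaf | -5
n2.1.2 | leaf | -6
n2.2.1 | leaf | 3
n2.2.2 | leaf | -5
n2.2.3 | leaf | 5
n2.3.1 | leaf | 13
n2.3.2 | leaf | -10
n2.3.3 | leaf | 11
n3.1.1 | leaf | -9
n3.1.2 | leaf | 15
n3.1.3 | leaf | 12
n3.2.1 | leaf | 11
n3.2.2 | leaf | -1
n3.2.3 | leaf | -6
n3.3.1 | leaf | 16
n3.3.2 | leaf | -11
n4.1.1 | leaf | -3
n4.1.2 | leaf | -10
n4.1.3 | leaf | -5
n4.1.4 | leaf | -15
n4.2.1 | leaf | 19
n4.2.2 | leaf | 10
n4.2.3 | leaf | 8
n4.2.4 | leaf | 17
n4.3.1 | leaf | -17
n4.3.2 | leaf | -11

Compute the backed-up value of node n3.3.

n3.3 (Red): max(16, -11) = 16

16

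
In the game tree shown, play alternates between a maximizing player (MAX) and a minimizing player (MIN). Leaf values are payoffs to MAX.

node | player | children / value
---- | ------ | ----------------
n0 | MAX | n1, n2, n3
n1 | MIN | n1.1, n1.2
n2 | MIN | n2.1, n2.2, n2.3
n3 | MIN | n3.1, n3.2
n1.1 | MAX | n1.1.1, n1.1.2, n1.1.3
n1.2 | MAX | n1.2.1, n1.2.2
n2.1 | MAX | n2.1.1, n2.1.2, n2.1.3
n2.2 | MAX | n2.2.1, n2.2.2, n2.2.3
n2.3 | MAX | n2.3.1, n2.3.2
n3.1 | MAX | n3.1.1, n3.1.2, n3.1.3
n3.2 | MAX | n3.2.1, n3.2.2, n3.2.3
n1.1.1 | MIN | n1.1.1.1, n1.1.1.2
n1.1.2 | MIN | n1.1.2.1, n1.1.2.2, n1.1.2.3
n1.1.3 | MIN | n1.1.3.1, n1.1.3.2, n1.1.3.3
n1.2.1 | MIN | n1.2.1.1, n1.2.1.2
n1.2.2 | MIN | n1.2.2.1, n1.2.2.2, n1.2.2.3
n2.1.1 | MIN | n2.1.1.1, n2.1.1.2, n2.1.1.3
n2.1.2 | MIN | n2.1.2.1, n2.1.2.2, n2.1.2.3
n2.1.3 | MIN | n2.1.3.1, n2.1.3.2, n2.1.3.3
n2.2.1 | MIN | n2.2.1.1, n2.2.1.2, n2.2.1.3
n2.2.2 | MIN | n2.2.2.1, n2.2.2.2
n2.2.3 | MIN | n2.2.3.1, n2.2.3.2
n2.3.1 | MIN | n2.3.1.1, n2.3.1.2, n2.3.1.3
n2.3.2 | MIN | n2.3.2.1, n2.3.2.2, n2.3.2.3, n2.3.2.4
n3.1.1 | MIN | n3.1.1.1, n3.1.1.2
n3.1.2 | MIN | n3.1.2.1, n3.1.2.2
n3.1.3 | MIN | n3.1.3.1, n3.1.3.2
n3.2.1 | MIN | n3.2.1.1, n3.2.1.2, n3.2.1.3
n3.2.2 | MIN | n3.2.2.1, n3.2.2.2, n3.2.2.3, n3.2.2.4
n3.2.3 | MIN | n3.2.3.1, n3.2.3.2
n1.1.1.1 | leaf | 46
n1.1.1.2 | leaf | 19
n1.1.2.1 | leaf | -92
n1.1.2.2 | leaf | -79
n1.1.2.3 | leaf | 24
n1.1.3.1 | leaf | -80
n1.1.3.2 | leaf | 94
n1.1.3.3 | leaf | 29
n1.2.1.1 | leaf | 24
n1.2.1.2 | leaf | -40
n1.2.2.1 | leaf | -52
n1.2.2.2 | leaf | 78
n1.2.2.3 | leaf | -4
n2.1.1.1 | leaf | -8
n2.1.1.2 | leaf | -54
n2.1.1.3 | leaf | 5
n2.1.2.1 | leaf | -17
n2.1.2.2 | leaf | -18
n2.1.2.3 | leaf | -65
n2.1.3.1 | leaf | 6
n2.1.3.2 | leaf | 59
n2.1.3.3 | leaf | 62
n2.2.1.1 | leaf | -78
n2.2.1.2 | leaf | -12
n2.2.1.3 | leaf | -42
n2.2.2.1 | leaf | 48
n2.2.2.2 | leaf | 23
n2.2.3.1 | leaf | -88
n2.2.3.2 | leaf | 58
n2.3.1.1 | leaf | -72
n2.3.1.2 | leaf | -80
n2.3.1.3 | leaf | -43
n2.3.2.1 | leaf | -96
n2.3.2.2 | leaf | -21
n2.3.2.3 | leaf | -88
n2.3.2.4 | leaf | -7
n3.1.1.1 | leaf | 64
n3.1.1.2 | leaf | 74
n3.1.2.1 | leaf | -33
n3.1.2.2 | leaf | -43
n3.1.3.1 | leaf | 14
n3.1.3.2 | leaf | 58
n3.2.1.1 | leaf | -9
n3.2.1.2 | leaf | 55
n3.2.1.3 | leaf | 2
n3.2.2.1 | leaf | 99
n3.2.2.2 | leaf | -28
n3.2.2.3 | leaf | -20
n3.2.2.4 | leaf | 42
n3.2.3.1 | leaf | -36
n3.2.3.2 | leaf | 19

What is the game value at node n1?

n1.1.1 (MIN): min(46, 19) = 19
n1.1.2 (MIN): min(-92, -79, 24) = -92
n1.1.3 (MIN): min(-80, 94, 29) = -80
n1.1 (MAX): max(19, -92, -80) = 19
n1.2.1 (MIN): min(24, -40) = -40
n1.2.2 (MIN): min(-52, 78, -4) = -52
n1.2 (MAX): max(-40, -52) = -40
n1 (MIN): min(19, -40) = -40

-40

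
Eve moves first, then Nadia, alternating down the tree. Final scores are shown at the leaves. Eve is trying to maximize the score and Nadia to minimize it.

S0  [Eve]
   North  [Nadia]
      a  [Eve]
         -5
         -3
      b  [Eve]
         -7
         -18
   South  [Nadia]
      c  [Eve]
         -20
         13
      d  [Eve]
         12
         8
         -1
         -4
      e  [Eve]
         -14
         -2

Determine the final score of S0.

-2

a (Eve): max(-5, -3) = -3
b (Eve): max(-7, -18) = -7
North (Nadia): min(-3, -7) = -7
c (Eve): max(-20, 13) = 13
d (Eve): max(12, 8, -1, -4) = 12
e (Eve): max(-14, -2) = -2
South (Nadia): min(13, 12, -2) = -2
S0 (Eve): max(-7, -2) = -2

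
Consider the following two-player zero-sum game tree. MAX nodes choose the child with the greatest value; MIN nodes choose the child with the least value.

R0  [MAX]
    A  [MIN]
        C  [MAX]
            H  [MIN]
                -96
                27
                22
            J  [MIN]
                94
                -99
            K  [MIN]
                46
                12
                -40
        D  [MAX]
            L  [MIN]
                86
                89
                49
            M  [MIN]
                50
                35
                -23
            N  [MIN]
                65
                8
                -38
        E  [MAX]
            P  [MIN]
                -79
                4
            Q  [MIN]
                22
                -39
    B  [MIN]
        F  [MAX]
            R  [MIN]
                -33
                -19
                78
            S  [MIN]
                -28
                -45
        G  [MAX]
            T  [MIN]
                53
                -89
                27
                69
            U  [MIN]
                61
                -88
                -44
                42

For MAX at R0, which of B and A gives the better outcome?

A

R (MIN): min(-33, -19, 78) = -33
S (MIN): min(-28, -45) = -45
F (MAX): max(-33, -45) = -33
T (MIN): min(53, -89, 27, 69) = -89
U (MIN): min(61, -88, -44, 42) = -88
G (MAX): max(-89, -88) = -88
B (MIN): min(-33, -88) = -88
H (MIN): min(-96, 27, 22) = -96
J (MIN): min(94, -99) = -99
K (MIN): min(46, 12, -40) = -40
C (MAX): max(-96, -99, -40) = -40
L (MIN): min(86, 89, 49) = 49
M (MIN): min(50, 35, -23) = -23
N (MIN): min(65, 8, -38) = -38
D (MAX): max(49, -23, -38) = 49
P (MIN): min(-79, 4) = -79
Q (MIN): min(22, -39) = -39
E (MAX): max(-79, -39) = -39
A (MIN): min(-40, 49, -39) = -40
MAX prefers the higher value; B=-88, A=-40. A is better since -40 > -88.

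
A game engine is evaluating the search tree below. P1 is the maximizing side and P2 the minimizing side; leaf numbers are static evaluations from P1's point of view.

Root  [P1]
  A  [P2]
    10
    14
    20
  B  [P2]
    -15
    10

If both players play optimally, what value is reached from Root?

A (P2): min(10, 14, 20) = 10
B (P2): min(-15, 10) = -15
Root (P1): max(10, -15) = 10

10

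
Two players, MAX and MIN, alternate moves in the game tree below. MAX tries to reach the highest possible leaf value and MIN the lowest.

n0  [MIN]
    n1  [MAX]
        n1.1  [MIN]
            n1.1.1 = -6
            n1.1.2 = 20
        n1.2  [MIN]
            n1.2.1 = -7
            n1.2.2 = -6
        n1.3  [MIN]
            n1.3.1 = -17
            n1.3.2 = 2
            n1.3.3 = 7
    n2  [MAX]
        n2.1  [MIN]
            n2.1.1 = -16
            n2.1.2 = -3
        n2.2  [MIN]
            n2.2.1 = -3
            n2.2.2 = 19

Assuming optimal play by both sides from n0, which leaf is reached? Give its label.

n1.1.1

n1.1 (MIN): min(-6, 20) = -6
n1.2 (MIN): min(-7, -6) = -7
n1.3 (MIN): min(-17, 2, 7) = -17
n1 (MAX): max(-6, -7, -17) = -6
n2.1 (MIN): min(-16, -3) = -16
n2.2 (MIN): min(-3, 19) = -3
n2 (MAX): max(-16, -3) = -3
n0 (MIN): min(-6, -3) = -6
At n0, MIN picks n1 (lowest: -6).
At n1, MAX picks n1.1 (highest: -6).
At n1.1, MIN picks n1.1.1 (lowest: -6).
Terminal value -6.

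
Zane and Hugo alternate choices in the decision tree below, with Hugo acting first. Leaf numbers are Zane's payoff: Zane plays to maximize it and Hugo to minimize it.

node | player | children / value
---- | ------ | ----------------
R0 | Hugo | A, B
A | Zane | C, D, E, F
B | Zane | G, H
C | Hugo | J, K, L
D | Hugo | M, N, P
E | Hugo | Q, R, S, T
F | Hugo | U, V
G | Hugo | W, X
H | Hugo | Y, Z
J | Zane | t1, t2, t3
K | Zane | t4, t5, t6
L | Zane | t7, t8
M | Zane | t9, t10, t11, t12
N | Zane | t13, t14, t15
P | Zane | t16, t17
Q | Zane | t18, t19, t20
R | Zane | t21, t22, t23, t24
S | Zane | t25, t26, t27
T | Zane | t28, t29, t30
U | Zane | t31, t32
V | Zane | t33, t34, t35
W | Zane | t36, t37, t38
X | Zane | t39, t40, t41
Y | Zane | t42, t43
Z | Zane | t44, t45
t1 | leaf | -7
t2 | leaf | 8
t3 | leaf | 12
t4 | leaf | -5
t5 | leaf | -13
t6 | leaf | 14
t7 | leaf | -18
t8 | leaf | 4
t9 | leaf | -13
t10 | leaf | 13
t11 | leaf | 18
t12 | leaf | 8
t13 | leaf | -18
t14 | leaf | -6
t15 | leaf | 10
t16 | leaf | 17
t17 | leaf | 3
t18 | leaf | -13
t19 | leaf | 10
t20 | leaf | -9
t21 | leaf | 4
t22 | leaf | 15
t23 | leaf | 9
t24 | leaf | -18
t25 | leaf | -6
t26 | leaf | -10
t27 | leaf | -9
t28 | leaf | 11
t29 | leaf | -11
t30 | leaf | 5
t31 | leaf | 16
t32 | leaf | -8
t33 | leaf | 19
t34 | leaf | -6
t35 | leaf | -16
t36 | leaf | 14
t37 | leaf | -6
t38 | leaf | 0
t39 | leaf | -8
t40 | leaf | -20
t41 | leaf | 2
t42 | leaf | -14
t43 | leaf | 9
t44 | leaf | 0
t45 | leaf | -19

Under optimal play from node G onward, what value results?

2

W (Zane): max(14, -6, 0) = 14
X (Zane): max(-8, -20, 2) = 2
G (Hugo): min(14, 2) = 2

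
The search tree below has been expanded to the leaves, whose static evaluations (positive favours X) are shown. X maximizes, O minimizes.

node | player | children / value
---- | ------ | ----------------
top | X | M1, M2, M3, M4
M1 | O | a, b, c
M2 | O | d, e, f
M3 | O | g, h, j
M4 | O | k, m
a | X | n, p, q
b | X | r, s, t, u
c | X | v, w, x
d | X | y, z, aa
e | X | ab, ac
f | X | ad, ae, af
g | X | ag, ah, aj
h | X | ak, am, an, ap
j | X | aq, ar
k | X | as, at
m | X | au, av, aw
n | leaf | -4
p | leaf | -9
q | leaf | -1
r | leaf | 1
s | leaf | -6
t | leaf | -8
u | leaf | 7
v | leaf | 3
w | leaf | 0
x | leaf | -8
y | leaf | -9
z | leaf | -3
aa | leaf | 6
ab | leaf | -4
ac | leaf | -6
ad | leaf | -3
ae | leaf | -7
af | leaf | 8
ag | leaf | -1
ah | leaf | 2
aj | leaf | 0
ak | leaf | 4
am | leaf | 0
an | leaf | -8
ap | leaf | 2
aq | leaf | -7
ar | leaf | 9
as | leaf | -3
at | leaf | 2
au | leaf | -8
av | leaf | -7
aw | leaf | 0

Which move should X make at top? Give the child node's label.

M3

a (X): max(-4, -9, -1) = -1
b (X): max(1, -6, -8, 7) = 7
c (X): max(3, 0, -8) = 3
M1 (O): min(-1, 7, 3) = -1
d (X): max(-9, -3, 6) = 6
e (X): max(-4, -6) = -4
f (X): max(-3, -7, 8) = 8
M2 (O): min(6, -4, 8) = -4
g (X): max(-1, 2, 0) = 2
h (X): max(4, 0, -8, 2) = 4
j (X): max(-7, 9) = 9
M3 (O): min(2, 4, 9) = 2
k (X): max(-3, 2) = 2
m (X): max(-8, -7, 0) = 0
M4 (O): min(2, 0) = 0
top (X): max(-1, -4, 2, 0) = 2
X at top wants the highest of {M1=-1, M2=-4, M3=2, M4=0}, so chooses M3.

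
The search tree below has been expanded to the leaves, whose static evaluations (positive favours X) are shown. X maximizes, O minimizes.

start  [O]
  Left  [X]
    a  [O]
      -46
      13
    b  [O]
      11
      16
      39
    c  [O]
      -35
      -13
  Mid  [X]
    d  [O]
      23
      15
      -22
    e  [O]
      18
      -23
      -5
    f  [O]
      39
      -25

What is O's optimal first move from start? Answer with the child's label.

Mid

a (O): min(-46, 13) = -46
b (O): min(11, 16, 39) = 11
c (O): min(-35, -13) = -35
Left (X): max(-46, 11, -35) = 11
d (O): min(23, 15, -22) = -22
e (O): min(18, -23, -5) = -23
f (O): min(39, -25) = -25
Mid (X): max(-22, -23, -25) = -22
start (O): min(11, -22) = -22
O at start wants the lowest of {Left=11, Mid=-22}, so chooses Mid.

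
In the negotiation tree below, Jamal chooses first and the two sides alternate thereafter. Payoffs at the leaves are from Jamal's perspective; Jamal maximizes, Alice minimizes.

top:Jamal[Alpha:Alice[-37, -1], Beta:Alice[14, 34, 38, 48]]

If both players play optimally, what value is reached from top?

Alpha (Alice): min(-37, -1) = -37
Beta (Alice): min(14, 34, 38, 48) = 14
top (Jamal): max(-37, 14) = 14

14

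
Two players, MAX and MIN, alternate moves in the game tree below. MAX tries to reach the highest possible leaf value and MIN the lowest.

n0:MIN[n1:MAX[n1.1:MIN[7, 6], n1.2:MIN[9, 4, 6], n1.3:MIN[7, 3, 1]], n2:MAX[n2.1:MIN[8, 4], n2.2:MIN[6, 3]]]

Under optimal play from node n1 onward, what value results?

n1.1 (MIN): min(7, 6) = 6
n1.2 (MIN): min(9, 4, 6) = 4
n1.3 (MIN): min(7, 3, 1) = 1
n1 (MAX): max(6, 4, 1) = 6

6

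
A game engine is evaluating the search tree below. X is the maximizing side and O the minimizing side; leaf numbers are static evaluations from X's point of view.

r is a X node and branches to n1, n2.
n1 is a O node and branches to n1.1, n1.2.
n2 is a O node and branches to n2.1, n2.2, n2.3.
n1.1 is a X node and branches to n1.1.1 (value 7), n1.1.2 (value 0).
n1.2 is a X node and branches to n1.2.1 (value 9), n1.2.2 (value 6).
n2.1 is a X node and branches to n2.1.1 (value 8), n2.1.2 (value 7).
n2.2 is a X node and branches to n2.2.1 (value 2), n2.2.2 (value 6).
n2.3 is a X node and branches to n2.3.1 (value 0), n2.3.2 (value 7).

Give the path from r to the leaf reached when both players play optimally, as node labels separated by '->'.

r -> n1 -> n1.1 -> n1.1.1

n1.1 (X): max(7, 0) = 7
n1.2 (X): max(9, 6) = 9
n1 (O): min(7, 9) = 7
n2.1 (X): max(8, 7) = 8
n2.2 (X): max(2, 6) = 6
n2.3 (X): max(0, 7) = 7
n2 (O): min(8, 6, 7) = 6
r (X): max(7, 6) = 7
At r, X picks n1 (highest: 7).
At n1, O picks n1.1 (lowest: 7).
At n1.1, X picks n1.1.1 (highest: 7).
Terminal value 7.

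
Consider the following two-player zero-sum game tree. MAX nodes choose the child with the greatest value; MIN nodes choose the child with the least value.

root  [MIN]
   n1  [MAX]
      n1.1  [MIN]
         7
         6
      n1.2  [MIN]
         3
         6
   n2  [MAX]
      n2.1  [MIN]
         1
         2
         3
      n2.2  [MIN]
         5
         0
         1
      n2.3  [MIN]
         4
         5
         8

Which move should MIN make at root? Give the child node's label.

n2

n1.1 (MIN): min(7, 6) = 6
n1.2 (MIN): min(3, 6) = 3
n1 (MAX): max(6, 3) = 6
n2.1 (MIN): min(1, 2, 3) = 1
n2.2 (MIN): min(5, 0, 1) = 0
n2.3 (MIN): min(4, 5, 8) = 4
n2 (MAX): max(1, 0, 4) = 4
root (MIN): min(6, 4) = 4
MIN at root wants the lowest of {n1=6, n2=4}, so chooses n2.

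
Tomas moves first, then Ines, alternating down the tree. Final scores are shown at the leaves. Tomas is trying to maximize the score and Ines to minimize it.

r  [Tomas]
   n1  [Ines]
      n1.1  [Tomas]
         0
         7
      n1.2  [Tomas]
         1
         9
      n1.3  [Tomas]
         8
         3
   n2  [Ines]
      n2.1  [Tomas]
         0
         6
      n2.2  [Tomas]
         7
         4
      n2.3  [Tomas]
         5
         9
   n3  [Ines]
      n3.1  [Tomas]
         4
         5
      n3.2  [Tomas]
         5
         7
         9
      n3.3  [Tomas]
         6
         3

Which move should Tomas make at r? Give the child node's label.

n1.1 (Tomas): max(0, 7) = 7
n1.2 (Tomas): max(1, 9) = 9
n1.3 (Tomas): max(8, 3) = 8
n1 (Ines): min(7, 9, 8) = 7
n2.1 (Tomas): max(0, 6) = 6
n2.2 (Tomas): max(7, 4) = 7
n2.3 (Tomas): max(5, 9) = 9
n2 (Ines): min(6, 7, 9) = 6
n3.1 (Tomas): max(4, 5) = 5
n3.2 (Tomas): max(5, 7, 9) = 9
n3.3 (Tomas): max(6, 3) = 6
n3 (Ines): min(5, 9, 6) = 5
r (Tomas): max(7, 6, 5) = 7
Tomas at r wants the highest of {n1=7, n2=6, n3=5}, so chooses n1.

n1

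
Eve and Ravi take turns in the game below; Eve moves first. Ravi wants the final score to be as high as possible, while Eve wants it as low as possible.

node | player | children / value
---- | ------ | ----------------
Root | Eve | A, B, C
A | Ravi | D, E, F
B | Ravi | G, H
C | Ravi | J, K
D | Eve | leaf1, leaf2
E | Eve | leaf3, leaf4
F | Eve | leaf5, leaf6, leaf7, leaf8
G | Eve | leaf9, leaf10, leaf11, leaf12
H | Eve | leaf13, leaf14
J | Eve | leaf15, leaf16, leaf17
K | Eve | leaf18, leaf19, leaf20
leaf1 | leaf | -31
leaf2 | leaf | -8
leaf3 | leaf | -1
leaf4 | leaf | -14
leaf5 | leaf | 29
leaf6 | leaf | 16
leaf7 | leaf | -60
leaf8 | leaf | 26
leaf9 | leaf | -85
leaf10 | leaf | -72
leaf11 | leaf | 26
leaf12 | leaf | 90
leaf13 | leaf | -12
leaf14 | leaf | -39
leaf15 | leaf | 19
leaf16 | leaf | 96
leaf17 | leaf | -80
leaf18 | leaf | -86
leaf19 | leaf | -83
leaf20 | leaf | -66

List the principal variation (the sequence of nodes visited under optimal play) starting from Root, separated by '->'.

Root -> C -> J -> leaf17

D (Eve): min(-31, -8) = -31
E (Eve): min(-1, -14) = -14
F (Eve): min(29, 16, -60, 26) = -60
A (Ravi): max(-31, -14, -60) = -14
G (Eve): min(-85, -72, 26, 90) = -85
H (Eve): min(-12, -39) = -39
B (Ravi): max(-85, -39) = -39
J (Eve): min(19, 96, -80) = -80
K (Eve): min(-86, -83, -66) = -86
C (Ravi): max(-80, -86) = -80
Root (Eve): min(-14, -39, -80) = -80
At Root, Eve picks C (lowest: -80).
At C, Ravi picks J (highest: -80).
At J, Eve picks leaf17 (lowest: -80).
Terminal value -80.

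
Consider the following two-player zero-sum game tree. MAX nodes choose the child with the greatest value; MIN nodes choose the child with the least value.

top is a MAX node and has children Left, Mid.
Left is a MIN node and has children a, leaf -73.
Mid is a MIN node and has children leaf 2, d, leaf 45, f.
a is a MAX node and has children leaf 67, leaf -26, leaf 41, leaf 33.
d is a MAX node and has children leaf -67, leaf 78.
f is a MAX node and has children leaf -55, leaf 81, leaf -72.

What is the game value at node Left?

-73

a (MAX): max(67, -26, 41, 33) = 67
Left (MIN): min(67, -73) = -73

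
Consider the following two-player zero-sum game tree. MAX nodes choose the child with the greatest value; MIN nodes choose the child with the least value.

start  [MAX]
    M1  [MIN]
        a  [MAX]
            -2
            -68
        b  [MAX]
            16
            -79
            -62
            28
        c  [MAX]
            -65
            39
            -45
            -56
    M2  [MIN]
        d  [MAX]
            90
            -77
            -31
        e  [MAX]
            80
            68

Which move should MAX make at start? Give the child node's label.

a (MAX): max(-2, -68) = -2
b (MAX): max(16, -79, -62, 28) = 28
c (MAX): max(-65, 39, -45, -56) = 39
M1 (MIN): min(-2, 28, 39) = -2
d (MAX): max(90, -77, -31) = 90
e (MAX): max(80, 68) = 80
M2 (MIN): min(90, 80) = 80
start (MAX): max(-2, 80) = 80
MAX at start wants the highest of {M1=-2, M2=80}, so chooses M2.

M2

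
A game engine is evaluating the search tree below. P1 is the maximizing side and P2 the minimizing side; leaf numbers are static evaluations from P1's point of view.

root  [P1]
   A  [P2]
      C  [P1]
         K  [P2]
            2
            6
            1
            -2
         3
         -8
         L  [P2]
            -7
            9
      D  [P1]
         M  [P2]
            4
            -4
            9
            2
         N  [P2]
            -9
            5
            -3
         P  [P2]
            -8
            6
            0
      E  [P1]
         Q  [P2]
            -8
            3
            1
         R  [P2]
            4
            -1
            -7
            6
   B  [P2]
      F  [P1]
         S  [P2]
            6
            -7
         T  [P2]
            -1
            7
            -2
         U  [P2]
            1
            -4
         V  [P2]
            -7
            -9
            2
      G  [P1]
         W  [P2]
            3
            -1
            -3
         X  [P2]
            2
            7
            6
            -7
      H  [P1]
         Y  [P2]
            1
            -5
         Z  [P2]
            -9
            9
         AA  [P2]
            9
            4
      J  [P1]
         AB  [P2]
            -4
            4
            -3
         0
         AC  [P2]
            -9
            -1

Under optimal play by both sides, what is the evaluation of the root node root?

-3

K (P2): min(2, 6, 1, -2) = -2
L (P2): min(-7, 9) = -7
C (P1): max(-2, 3, -8, -7) = 3
M (P2): min(4, -4, 9, 2) = -4
N (P2): min(-9, 5, -3) = -9
P (P2): min(-8, 6, 0) = -8
D (P1): max(-4, -9, -8) = -4
Q (P2): min(-8, 3, 1) = -8
R (P2): min(4, -1, -7, 6) = -7
E (P1): max(-8, -7) = -7
A (P2): min(3, -4, -7) = -7
S (P2): min(6, -7) = -7
T (P2): min(-1, 7, -2) = -2
U (P2): min(1, -4) = -4
V (P2): min(-7, -9, 2) = -9
F (P1): max(-7, -2, -4, -9) = -2
W (P2): min(3, -1, -3) = -3
X (P2): min(2, 7, 6, -7) = -7
G (P1): max(-3, -7) = -3
Y (P2): min(1, -5) = -5
Z (P2): min(-9, 9) = -9
AA (P2): min(9, 4) = 4
H (P1): max(-5, -9, 4) = 4
AB (P2): min(-4, 4, -3) = -4
AC (P2): min(-9, -1) = -9
J (P1): max(-4, 0, -9) = 0
B (P2): min(-2, -3, 4, 0) = -3
root (P1): max(-7, -3) = -3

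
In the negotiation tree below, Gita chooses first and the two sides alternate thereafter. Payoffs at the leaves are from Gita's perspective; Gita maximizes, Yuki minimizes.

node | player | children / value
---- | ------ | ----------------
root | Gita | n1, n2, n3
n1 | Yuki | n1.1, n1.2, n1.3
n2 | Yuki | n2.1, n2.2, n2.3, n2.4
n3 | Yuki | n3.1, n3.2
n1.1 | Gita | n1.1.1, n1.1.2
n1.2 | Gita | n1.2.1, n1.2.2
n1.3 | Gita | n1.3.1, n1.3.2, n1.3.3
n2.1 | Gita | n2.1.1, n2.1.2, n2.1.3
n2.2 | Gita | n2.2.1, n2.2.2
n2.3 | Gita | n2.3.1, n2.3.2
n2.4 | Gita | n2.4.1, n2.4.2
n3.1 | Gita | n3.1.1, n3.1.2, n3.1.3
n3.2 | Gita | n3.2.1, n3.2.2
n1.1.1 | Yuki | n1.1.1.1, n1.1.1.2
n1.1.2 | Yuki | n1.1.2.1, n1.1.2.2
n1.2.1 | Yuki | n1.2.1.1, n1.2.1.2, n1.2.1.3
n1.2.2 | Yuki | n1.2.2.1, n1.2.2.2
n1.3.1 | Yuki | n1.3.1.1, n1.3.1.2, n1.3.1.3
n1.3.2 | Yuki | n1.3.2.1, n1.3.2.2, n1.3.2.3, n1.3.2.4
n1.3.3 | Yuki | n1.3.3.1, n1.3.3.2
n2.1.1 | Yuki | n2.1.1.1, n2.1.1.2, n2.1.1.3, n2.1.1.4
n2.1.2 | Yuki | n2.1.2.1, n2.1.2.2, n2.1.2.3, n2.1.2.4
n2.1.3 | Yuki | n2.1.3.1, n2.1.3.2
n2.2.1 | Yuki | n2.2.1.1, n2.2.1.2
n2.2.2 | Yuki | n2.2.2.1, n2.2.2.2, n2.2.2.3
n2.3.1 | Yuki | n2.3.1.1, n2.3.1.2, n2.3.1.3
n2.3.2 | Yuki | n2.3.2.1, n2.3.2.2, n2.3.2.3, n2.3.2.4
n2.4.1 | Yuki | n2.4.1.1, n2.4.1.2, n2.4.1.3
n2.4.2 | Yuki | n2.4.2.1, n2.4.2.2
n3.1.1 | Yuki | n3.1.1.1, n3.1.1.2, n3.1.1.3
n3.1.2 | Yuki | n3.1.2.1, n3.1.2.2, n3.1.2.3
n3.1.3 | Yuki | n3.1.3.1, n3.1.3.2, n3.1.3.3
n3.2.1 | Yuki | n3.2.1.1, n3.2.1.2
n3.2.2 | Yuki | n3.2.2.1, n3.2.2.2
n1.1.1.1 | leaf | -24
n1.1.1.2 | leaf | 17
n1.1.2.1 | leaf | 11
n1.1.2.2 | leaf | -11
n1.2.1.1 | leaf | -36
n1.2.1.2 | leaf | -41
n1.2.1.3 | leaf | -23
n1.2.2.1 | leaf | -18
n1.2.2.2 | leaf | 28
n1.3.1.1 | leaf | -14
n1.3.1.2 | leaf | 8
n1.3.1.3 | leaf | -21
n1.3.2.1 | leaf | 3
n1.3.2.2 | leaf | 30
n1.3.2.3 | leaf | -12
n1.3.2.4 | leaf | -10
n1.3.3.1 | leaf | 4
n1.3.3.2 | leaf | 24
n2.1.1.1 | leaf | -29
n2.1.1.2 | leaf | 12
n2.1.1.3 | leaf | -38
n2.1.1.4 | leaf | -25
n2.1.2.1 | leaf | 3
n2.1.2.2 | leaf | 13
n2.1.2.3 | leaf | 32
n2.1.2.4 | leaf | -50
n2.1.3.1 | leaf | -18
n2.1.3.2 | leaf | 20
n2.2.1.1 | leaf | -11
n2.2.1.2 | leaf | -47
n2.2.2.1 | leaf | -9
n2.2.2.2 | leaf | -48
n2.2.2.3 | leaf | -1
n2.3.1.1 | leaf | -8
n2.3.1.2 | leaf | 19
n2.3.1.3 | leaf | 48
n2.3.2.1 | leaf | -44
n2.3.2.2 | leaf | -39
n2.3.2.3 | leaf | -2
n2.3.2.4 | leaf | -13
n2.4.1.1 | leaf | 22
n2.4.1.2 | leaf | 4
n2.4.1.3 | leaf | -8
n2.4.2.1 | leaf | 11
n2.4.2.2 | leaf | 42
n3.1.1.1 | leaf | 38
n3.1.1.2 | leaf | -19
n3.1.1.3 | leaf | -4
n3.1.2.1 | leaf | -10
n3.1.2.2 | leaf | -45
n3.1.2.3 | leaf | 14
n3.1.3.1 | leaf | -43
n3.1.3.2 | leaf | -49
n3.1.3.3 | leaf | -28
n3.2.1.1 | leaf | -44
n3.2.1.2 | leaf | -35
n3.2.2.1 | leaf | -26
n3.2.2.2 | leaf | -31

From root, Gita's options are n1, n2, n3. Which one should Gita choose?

n1.1.1 (Yuki): min(-24, 17) = -24
n1.1.2 (Yuki): min(11, -11) = -11
n1.1 (Gita): max(-24, -11) = -11
n1.2.1 (Yuki): min(-36, -41, -23) = -41
n1.2.2 (Yuki): min(-18, 28) = -18
n1.2 (Gita): max(-41, -18) = -18
n1.3.1 (Yuki): min(-14, 8, -21) = -21
n1.3.2 (Yuki): min(3, 30, -12, -10) = -12
n1.3.3 (Yuki): min(4, 24) = 4
n1.3 (Gita): max(-21, -12, 4) = 4
n1 (Yuki): min(-11, -18, 4) = -18
n2.1.1 (Yuki): min(-29, 12, -38, -25) = -38
n2.1.2 (Yuki): min(3, 13, 32, -50) = -50
n2.1.3 (Yuki): min(-18, 20) = -18
n2.1 (Gita): max(-38, -50, -18) = -18
n2.2.1 (Yuki): min(-11, -47) = -47
n2.2.2 (Yuki): min(-9, -48, -1) = -48
n2.2 (Gita): max(-47, -48) = -47
n2.3.1 (Yuki): min(-8, 19, 48) = -8
n2.3.2 (Yuki): min(-44, -39, -2, -13) = -44
n2.3 (Gita): max(-8, -44) = -8
n2.4.1 (Yuki): min(22, 4, -8) = -8
n2.4.2 (Yuki): min(11, 42) = 11
n2.4 (Gita): max(-8, 11) = 11
n2 (Yuki): min(-18, -47, -8, 11) = -47
n3.1.1 (Yuki): min(38, -19, -4) = -19
n3.1.2 (Yuki): min(-10, -45, 14) = -45
n3.1.3 (Yuki): min(-43, -49, -28) = -49
n3.1 (Gita): max(-19, -45, -49) = -19
n3.2.1 (Yuki): min(-44, -35) = -44
n3.2.2 (Yuki): min(-26, -31) = -31
n3.2 (Gita): max(-44, -31) = -31
n3 (Yuki): min(-19, -31) = -31
root (Gita): max(-18, -47, -31) = -18
Gita at root wants the highest of {n1=-18, n2=-47, n3=-31}, so chooses n1.

n1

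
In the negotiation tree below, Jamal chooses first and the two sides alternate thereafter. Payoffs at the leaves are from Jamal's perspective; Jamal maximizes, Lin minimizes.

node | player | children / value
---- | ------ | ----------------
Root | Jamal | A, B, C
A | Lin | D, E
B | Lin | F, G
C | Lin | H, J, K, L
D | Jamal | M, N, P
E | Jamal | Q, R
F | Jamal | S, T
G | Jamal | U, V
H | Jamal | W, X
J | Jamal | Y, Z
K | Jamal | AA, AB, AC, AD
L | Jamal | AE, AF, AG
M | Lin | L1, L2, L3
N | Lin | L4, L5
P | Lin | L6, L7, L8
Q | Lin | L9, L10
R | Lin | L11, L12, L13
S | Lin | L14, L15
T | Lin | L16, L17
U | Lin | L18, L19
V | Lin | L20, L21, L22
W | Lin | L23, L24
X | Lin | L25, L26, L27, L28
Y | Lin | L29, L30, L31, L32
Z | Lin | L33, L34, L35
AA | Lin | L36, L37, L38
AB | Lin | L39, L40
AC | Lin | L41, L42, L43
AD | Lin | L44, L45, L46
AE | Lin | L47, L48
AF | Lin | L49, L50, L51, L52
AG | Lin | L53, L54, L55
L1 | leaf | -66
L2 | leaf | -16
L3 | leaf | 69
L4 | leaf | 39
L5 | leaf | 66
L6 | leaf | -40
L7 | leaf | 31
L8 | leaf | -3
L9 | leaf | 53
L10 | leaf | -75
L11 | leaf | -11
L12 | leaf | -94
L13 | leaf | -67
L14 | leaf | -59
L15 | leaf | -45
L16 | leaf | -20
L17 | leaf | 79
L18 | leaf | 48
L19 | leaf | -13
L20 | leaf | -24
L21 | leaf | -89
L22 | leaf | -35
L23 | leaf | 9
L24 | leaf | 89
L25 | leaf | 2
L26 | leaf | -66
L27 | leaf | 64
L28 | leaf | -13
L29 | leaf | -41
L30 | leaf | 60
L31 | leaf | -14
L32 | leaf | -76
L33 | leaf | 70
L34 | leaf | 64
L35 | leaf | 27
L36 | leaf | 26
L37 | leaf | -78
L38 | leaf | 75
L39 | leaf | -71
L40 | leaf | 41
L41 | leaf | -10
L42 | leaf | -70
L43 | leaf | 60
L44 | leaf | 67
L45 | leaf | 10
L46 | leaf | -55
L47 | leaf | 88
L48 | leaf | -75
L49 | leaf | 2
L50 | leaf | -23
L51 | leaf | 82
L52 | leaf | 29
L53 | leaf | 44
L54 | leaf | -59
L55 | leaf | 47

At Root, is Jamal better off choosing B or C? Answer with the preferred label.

B

S (Lin): min(-59, -45) = -59
T (Lin): min(-20, 79) = -20
F (Jamal): max(-59, -20) = -20
U (Lin): min(48, -13) = -13
V (Lin): min(-24, -89, -35) = -89
G (Jamal): max(-13, -89) = -13
B (Lin): min(-20, -13) = -20
W (Lin): min(9, 89) = 9
X (Lin): min(2, -66, 64, -13) = -66
H (Jamal): max(9, -66) = 9
Y (Lin): min(-41, 60, -14, -76) = -76
Z (Lin): min(70, 64, 27) = 27
J (Jamal): max(-76, 27) = 27
AA (Lin): min(26, -78, 75) = -78
AB (Lin): min(-71, 41) = -71
AC (Lin): min(-10, -70, 60) = -70
AD (Lin): min(67, 10, -55) = -55
K (Jamal): max(-78, -71, -70, -55) = -55
AE (Lin): min(88, -75) = -75
AF (Lin): min(2, -23, 82, 29) = -23
AG (Lin): min(44, -59, 47) = -59
L (Jamal): max(-75, -23, -59) = -23
C (Lin): min(9, 27, -55, -23) = -55
Jamal prefers the higher value; B=-20, C=-55. B is better since -20 > -55.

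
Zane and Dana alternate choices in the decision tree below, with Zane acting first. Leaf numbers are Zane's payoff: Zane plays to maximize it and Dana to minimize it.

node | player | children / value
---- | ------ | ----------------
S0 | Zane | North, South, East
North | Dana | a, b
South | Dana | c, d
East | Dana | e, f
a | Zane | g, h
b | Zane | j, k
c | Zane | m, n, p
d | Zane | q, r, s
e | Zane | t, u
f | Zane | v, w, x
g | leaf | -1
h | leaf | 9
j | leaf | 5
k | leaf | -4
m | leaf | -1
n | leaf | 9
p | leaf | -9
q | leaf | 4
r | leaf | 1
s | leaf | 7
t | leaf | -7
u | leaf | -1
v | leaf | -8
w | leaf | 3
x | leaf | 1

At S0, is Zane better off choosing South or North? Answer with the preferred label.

c (Zane): max(-1, 9, -9) = 9
d (Zane): max(4, 1, 7) = 7
South (Dana): min(9, 7) = 7
a (Zane): max(-1, 9) = 9
b (Zane): max(5, -4) = 5
North (Dana): min(9, 5) = 5
Zane prefers the higher value; South=7, North=5. South is better since 7 > 5.

South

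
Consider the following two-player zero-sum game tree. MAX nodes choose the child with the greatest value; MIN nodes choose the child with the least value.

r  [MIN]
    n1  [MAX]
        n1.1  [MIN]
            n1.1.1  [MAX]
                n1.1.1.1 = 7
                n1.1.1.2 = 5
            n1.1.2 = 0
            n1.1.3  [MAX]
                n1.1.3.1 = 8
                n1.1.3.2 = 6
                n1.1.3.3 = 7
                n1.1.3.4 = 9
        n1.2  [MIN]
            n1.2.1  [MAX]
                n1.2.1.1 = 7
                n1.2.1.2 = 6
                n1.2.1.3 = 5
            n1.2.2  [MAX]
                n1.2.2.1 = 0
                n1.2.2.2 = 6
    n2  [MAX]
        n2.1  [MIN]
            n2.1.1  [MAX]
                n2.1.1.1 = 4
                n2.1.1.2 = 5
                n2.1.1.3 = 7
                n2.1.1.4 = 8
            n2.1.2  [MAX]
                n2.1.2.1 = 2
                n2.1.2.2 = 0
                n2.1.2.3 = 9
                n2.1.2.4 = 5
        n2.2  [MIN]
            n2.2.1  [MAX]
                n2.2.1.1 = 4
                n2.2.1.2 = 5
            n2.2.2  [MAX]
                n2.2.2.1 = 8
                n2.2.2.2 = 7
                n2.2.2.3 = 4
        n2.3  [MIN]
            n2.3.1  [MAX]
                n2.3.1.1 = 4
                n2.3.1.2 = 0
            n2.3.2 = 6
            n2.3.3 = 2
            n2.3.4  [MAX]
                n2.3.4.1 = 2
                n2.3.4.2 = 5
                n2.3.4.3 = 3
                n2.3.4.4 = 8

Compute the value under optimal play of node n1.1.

0

n1.1.1 (MAX): max(7, 5) = 7
n1.1.3 (MAX): max(8, 6, 7, 9) = 9
n1.1 (MIN): min(7, 0, 9) = 0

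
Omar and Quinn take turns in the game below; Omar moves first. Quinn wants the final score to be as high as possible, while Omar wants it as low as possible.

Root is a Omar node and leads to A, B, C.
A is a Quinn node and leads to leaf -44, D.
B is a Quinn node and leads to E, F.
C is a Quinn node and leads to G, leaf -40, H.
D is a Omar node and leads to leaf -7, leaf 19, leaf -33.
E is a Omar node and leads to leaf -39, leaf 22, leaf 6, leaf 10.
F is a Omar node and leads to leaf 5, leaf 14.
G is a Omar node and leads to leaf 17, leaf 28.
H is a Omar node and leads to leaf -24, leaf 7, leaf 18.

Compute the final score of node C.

G (Omar): min(17, 28) = 17
H (Omar): min(-24, 7, 18) = -24
C (Quinn): max(17, -40, -24) = 17

17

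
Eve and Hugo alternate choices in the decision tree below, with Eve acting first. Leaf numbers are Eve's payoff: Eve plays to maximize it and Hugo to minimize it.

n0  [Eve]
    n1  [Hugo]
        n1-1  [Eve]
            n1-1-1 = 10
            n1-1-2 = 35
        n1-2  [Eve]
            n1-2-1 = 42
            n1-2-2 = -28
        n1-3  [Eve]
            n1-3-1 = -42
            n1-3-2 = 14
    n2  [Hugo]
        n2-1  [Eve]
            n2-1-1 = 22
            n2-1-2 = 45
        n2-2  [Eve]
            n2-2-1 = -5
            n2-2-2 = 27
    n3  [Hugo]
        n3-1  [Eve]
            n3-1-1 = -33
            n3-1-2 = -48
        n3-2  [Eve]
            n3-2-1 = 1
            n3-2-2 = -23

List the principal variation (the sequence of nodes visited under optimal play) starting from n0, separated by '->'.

n0 -> n2 -> n2-2 -> n2-2-2

n1-1 (Eve): max(10, 35) = 35
n1-2 (Eve): max(42, -28) = 42
n1-3 (Eve): max(-42, 14) = 14
n1 (Hugo): min(35, 42, 14) = 14
n2-1 (Eve): max(22, 45) = 45
n2-2 (Eve): max(-5, 27) = 27
n2 (Hugo): min(45, 27) = 27
n3-1 (Eve): max(-33, -48) = -33
n3-2 (Eve): max(1, -23) = 1
n3 (Hugo): min(-33, 1) = -33
n0 (Eve): max(14, 27, -33) = 27
At n0, Eve picks n2 (highest: 27).
At n2, Hugo picks n2-2 (lowest: 27).
At n2-2, Eve picks n2-2-2 (highest: 27).
Terminal value 27.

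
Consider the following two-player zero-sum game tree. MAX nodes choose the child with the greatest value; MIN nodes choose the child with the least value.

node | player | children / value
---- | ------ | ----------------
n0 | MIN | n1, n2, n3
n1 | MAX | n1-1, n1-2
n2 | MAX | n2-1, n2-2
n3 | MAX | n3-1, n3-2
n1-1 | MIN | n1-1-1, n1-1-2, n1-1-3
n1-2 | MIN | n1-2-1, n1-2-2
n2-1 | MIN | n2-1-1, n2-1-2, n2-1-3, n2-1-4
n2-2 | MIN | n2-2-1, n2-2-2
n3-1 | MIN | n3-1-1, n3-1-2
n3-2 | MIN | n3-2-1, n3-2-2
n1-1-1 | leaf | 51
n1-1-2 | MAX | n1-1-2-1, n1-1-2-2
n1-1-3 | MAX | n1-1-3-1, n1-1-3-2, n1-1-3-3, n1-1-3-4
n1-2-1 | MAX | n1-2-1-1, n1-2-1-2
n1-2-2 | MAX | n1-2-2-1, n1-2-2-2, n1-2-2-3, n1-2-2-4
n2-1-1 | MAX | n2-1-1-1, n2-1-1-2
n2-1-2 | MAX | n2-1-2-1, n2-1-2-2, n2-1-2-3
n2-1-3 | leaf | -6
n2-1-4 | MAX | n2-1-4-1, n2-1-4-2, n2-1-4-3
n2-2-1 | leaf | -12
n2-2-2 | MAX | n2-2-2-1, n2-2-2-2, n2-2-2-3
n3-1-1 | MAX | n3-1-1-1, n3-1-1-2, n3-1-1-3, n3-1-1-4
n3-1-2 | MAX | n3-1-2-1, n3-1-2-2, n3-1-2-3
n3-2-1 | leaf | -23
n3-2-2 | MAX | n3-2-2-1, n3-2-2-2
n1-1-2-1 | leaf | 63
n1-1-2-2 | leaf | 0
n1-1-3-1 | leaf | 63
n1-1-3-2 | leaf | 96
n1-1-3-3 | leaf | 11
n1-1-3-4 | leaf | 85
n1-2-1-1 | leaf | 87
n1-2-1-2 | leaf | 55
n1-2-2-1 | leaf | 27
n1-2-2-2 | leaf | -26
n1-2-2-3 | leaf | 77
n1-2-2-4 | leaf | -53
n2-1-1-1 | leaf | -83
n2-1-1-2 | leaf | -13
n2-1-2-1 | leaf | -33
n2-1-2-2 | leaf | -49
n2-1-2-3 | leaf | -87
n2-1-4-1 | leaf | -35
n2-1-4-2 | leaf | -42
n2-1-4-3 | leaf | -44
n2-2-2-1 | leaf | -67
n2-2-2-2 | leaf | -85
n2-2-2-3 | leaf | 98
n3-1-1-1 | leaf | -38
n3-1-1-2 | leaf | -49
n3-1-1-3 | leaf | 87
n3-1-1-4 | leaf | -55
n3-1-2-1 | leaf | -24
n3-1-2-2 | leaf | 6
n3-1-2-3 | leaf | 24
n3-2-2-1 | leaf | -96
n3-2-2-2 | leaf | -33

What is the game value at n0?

-12

n1-1-2 (MAX): max(63, 0) = 63
n1-1-3 (MAX): max(63, 96, 11, 85) = 96
n1-1 (MIN): min(51, 63, 96) = 51
n1-2-1 (MAX): max(87, 55) = 87
n1-2-2 (MAX): max(27, -26, 77, -53) = 77
n1-2 (MIN): min(87, 77) = 77
n1 (MAX): max(51, 77) = 77
n2-1-1 (MAX): max(-83, -13) = -13
n2-1-2 (MAX): max(-33, -49, -87) = -33
n2-1-4 (MAX): max(-35, -42, -44) = -35
n2-1 (MIN): min(-13, -33, -6, -35) = -35
n2-2-2 (MAX): max(-67, -85, 98) = 98
n2-2 (MIN): min(-12, 98) = -12
n2 (MAX): max(-35, -12) = -12
n3-1-1 (MAX): max(-38, -49, 87, -55) = 87
n3-1-2 (MAX): max(-24, 6, 24) = 24
n3-1 (MIN): min(87, 24) = 24
n3-2-2 (MAX): max(-96, -33) = -33
n3-2 (MIN): min(-23, -33) = -33
n3 (MAX): max(24, -33) = 24
n0 (MIN): min(77, -12, 24) = -12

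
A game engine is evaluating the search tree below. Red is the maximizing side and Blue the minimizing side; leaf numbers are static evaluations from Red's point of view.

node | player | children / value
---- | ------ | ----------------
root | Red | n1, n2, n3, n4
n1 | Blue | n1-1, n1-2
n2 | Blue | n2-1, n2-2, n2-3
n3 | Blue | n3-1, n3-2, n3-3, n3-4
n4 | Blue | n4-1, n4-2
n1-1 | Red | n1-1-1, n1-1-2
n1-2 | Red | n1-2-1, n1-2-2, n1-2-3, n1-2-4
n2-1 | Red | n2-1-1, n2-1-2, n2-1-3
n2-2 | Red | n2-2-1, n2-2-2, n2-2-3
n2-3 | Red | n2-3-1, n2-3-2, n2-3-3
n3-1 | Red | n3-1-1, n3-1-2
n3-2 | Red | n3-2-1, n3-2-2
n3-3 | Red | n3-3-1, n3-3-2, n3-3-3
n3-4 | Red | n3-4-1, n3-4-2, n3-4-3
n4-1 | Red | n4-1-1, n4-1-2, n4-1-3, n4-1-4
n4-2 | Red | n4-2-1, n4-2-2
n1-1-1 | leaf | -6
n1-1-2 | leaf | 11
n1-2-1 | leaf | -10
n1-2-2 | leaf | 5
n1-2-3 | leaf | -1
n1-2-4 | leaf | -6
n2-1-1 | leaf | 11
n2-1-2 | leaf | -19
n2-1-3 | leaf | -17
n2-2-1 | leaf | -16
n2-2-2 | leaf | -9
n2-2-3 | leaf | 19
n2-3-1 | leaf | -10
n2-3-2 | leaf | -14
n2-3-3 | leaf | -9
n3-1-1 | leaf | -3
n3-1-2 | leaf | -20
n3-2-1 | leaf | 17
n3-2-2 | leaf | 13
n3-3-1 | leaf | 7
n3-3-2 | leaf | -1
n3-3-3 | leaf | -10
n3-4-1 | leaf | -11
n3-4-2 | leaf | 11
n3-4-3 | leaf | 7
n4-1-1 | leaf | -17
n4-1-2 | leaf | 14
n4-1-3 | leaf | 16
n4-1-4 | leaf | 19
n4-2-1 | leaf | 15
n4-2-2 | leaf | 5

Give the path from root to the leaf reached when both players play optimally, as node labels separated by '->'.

n1-1 (Red): max(-6, 11) = 11
n1-2 (Red): max(-10, 5, -1, -6) = 5
n1 (Blue): min(11, 5) = 5
n2-1 (Red): max(11, -19, -17) = 11
n2-2 (Red): max(-16, -9, 19) = 19
n2-3 (Red): max(-10, -14, -9) = -9
n2 (Blue): min(11, 19, -9) = -9
n3-1 (Red): max(-3, -20) = -3
n3-2 (Red): max(17, 13) = 17
n3-3 (Red): max(7, -1, -10) = 7
n3-4 (Red): max(-11, 11, 7) = 11
n3 (Blue): min(-3, 17, 7, 11) = -3
n4-1 (Red): max(-17, 14, 16, 19) = 19
n4-2 (Red): max(15, 5) = 15
n4 (Blue): min(19, 15) = 15
root (Red): max(5, -9, -3, 15) = 15
At root, Red picks n4 (highest: 15).
At n4, Blue picks n4-2 (lowest: 15).
At n4-2, Red picks n4-2-1 (highest: 15).
Terminal value 15.

root -> n4 -> n4-2 -> n4-2-1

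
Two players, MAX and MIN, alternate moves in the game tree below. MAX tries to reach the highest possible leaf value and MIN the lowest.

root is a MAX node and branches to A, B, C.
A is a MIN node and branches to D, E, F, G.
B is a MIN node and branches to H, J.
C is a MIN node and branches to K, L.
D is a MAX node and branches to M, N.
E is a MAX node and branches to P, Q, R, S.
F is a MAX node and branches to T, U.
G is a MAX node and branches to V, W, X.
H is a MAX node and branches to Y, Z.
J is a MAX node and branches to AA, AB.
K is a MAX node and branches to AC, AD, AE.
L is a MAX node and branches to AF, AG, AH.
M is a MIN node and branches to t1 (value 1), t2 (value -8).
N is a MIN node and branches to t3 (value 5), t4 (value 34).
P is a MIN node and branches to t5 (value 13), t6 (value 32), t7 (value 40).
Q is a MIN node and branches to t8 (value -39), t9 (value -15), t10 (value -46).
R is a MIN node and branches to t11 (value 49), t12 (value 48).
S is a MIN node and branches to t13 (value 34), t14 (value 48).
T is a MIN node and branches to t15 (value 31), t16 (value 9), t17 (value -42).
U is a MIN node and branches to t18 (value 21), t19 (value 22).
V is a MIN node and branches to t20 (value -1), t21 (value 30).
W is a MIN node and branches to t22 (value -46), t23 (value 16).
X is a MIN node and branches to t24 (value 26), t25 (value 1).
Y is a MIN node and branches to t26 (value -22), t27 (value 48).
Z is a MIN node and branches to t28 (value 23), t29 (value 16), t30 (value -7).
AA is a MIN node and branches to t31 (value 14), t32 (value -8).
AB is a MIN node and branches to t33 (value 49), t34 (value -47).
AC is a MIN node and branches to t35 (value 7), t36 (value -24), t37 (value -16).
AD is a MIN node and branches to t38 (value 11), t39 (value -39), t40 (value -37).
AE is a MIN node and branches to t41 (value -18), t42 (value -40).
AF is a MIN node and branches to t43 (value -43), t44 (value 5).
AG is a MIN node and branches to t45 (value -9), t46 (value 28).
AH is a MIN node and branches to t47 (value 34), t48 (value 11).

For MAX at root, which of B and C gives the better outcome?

B

Y (MIN): min(-22, 48) = -22
Z (MIN): min(23, 16, -7) = -7
H (MAX): max(-22, -7) = -7
AA (MIN): min(14, -8) = -8
AB (MIN): min(49, -47) = -47
J (MAX): max(-8, -47) = -8
B (MIN): min(-7, -8) = -8
AC (MIN): min(7, -24, -16) = -24
AD (MIN): min(11, -39, -37) = -39
AE (MIN): min(-18, -40) = -40
K (MAX): max(-24, -39, -40) = -24
AF (MIN): min(-43, 5) = -43
AG (MIN): min(-9, 28) = -9
AH (MIN): min(34, 11) = 11
L (MAX): max(-43, -9, 11) = 11
C (MIN): min(-24, 11) = -24
MAX prefers the higher value; B=-8, C=-24. B is better since -8 > -24.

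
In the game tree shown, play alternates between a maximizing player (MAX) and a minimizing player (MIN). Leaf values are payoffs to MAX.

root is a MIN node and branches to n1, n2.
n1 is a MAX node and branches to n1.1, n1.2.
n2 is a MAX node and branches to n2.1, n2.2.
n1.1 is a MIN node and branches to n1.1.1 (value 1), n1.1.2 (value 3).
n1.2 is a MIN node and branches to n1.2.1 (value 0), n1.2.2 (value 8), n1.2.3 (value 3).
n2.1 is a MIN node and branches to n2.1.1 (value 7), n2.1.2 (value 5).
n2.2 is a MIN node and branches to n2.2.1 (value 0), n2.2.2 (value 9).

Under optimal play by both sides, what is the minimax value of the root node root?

1

n1.1 (MIN): min(1, 3) = 1
n1.2 (MIN): min(0, 8, 3) = 0
n1 (MAX): max(1, 0) = 1
n2.1 (MIN): min(7, 5) = 5
n2.2 (MIN): min(0, 9) = 0
n2 (MAX): max(5, 0) = 5
root (MIN): min(1, 5) = 1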